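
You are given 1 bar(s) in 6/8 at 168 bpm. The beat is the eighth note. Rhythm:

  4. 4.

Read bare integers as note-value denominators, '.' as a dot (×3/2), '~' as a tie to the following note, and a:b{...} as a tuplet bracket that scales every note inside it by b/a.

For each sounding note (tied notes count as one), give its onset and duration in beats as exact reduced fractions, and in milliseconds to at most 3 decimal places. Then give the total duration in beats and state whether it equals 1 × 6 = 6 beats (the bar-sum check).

1) 0.0ms=0b +1071.429ms=3b
2) 1071.429ms=3b +1071.429ms=3b
Σ=6b of 6 (168bpm 6/8) — PASS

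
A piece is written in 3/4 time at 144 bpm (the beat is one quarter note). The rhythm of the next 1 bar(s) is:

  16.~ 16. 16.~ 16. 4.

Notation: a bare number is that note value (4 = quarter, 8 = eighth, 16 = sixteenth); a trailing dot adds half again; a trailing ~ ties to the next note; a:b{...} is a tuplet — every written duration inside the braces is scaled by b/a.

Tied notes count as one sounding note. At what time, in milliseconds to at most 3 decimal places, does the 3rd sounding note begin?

note 3 onset = 3/2b = 625.0ms

1. 0.0ms @ 0 + 312.5ms (3/4)
2. 312.5ms @ 3/4 + 312.5ms (3/4)
3. 625.0ms @ 3/2 + 625.0ms (3/2)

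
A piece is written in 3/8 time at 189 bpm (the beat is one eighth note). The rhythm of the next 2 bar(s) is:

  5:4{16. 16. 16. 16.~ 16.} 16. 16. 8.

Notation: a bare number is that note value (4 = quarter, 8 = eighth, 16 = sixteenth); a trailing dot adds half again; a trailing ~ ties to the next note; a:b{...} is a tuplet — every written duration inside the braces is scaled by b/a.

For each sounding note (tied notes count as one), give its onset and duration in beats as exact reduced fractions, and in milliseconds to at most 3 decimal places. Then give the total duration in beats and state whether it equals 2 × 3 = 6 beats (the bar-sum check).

1) 0.0ms=0b +190.476ms=3/5b
2) 190.476ms=3/5b +190.476ms=3/5b
3) 380.952ms=6/5b +190.476ms=3/5b
4) 571.429ms=9/5b +380.952ms=6/5b
5) 952.381ms=3b +238.095ms=3/4b
6) 1190.476ms=15/4b +238.095ms=3/4b
7) 1428.571ms=9/2b +476.19ms=3/2b
Σ=6b of 6 (189bpm 3/8) — PASS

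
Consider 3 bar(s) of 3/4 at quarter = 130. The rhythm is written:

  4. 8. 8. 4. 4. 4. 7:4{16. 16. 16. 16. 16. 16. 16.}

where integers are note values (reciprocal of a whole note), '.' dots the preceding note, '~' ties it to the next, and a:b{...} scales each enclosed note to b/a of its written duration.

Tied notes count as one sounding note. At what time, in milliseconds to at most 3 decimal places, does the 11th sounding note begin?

1. 0.0ms @ 0 + 692.308ms (3/2)
2. 692.308ms @ 3/2 + 346.154ms (3/4)
3. 1038.462ms @ 9/4 + 346.154ms (3/4)
4. 1384.615ms @ 3 + 692.308ms (3/2)
5. 2076.923ms @ 9/2 + 692.308ms (3/2)
6. 2769.231ms @ 6 + 692.308ms (3/2)
7. 3461.538ms @ 15/2 + 98.901ms (3/14)
8. 3560.44ms @ 54/7 + 98.901ms (3/14)
9. 3659.341ms @ 111/14 + 98.901ms (3/14)
10. 3758.242ms @ 57/7 + 98.901ms (3/14)
11. 3857.143ms @ 117/14 + 98.901ms (3/14)
12. 3956.044ms @ 60/7 + 98.901ms (3/14)
13. 4054.945ms @ 123/14 + 98.901ms (3/14)

note 11 onset = 117/14b = 3857.143ms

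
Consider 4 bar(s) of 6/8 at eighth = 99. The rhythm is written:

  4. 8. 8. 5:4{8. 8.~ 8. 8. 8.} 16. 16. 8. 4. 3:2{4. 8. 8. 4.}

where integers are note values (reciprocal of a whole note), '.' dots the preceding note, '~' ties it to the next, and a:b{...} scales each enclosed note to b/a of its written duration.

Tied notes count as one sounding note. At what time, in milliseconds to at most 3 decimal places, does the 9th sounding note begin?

note 9 onset = 51/4b = 7727.273ms

1. 0.0ms @ 0 + 1818.182ms (3)
2. 1818.182ms @ 3 + 909.091ms (3/2)
3. 2727.273ms @ 9/2 + 909.091ms (3/2)
4. 3636.364ms @ 6 + 727.273ms (6/5)
5. 4363.636ms @ 36/5 + 1454.545ms (12/5)
6. 5818.182ms @ 48/5 + 727.273ms (6/5)
7. 6545.455ms @ 54/5 + 727.273ms (6/5)
8. 7272.727ms @ 12 + 454.545ms (3/4)
9. 7727.273ms @ 51/4 + 454.545ms (3/4)
10. 8181.818ms @ 27/2 + 909.091ms (3/2)
11. 9090.909ms @ 15 + 1818.182ms (3)
12. 10909.091ms @ 18 + 1212.121ms (2)
13. 12121.212ms @ 20 + 606.061ms (1)
14. 12727.273ms @ 21 + 606.061ms (1)
15. 13333.333ms @ 22 + 1212.121ms (2)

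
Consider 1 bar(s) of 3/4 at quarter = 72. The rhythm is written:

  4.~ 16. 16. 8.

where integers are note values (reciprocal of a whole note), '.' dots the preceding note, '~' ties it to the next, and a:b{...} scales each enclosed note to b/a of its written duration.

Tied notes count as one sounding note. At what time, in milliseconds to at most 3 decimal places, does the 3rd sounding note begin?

1. 0.0ms @ 0 + 1562.5ms (15/8)
2. 1562.5ms @ 15/8 + 312.5ms (3/8)
3. 1875.0ms @ 9/4 + 625.0ms (3/4)

note 3 onset = 9/4b = 1875.0ms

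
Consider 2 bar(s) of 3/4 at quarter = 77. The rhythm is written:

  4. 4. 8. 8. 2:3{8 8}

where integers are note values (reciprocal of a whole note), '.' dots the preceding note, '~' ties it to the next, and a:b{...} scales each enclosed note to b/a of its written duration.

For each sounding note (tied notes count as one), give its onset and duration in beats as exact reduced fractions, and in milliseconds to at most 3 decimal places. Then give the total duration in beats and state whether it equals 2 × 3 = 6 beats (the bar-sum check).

1) 0.0ms=0b +1168.831ms=3/2b
2) 1168.831ms=3/2b +1168.831ms=3/2b
3) 2337.662ms=3b +584.416ms=3/4b
4) 2922.078ms=15/4b +584.416ms=3/4b
5) 3506.494ms=9/2b +584.416ms=3/4b
6) 4090.909ms=21/4b +584.416ms=3/4b
Σ=6b of 6 (77bpm 3/4) — PASS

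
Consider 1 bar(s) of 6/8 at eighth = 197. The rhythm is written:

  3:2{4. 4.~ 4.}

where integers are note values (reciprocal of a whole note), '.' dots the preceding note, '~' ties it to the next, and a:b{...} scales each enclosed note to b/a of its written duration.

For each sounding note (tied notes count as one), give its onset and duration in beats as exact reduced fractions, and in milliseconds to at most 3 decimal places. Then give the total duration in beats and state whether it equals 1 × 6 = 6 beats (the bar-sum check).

1) 0.0ms=0b +609.137ms=2b
2) 609.137ms=2b +1218.274ms=4b
Σ=6b of 6 (197bpm 6/8) — PASS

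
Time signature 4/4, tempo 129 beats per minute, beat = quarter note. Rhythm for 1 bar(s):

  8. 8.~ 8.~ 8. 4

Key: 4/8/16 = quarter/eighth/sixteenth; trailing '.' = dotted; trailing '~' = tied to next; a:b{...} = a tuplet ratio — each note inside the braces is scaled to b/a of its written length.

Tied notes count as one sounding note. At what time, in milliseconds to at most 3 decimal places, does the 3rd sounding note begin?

note 3 onset = 3b = 1395.349ms

1. 0.0ms @ 0 + 348.837ms (3/4)
2. 348.837ms @ 3/4 + 1046.512ms (9/4)
3. 1395.349ms @ 3 + 465.116ms (1)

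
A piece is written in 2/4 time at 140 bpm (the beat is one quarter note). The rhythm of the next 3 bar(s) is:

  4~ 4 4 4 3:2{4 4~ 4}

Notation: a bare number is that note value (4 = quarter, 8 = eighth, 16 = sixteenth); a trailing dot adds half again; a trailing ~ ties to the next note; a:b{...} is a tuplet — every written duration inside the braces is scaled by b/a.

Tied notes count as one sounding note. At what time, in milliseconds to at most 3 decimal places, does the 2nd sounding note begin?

1. 0.0ms @ 0 + 857.143ms (2)
2. 857.143ms @ 2 + 428.571ms (1)
3. 1285.714ms @ 3 + 428.571ms (1)
4. 1714.286ms @ 4 + 285.714ms (2/3)
5. 2000.0ms @ 14/3 + 571.429ms (4/3)

note 2 onset = 2b = 857.143ms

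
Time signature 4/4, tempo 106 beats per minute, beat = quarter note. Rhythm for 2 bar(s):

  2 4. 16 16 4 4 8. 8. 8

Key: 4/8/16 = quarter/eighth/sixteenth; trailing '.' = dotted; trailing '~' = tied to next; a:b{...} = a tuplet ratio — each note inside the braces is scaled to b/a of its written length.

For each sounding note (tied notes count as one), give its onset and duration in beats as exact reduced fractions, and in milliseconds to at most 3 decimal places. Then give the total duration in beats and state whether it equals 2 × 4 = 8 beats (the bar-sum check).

1) 0.0ms=0b +1132.075ms=2b
2) 1132.075ms=2b +849.057ms=3/2b
3) 1981.132ms=7/2b +141.509ms=1/4b
4) 2122.642ms=15/4b +141.509ms=1/4b
5) 2264.151ms=4b +566.038ms=1b
6) 2830.189ms=5b +566.038ms=1b
7) 3396.226ms=6b +424.528ms=3/4b
8) 3820.755ms=27/4b +424.528ms=3/4b
9) 4245.283ms=15/2b +283.019ms=1/2b
Σ=8b of 8 (106bpm 4/4) — PASS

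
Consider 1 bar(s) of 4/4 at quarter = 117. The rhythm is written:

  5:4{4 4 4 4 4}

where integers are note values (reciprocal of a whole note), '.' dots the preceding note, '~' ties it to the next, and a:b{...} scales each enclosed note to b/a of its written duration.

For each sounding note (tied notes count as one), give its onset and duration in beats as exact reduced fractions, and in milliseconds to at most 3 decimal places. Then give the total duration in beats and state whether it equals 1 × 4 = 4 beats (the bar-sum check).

1) 0.0ms=0b +410.256ms=4/5b
2) 410.256ms=4/5b +410.256ms=4/5b
3) 820.513ms=8/5b +410.256ms=4/5b
4) 1230.769ms=12/5b +410.256ms=4/5b
5) 1641.026ms=16/5b +410.256ms=4/5b
Σ=4b of 4 (117bpm 4/4) — PASS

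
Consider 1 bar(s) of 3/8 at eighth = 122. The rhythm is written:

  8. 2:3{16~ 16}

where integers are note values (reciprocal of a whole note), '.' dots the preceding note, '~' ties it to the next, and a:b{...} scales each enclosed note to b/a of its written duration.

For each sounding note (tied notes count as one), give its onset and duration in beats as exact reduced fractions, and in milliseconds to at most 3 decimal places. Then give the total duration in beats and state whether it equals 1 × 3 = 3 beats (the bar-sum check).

1) 0.0ms=0b +737.705ms=3/2b
2) 737.705ms=3/2b +737.705ms=3/2b
Σ=3b of 3 (122bpm 3/8) — PASS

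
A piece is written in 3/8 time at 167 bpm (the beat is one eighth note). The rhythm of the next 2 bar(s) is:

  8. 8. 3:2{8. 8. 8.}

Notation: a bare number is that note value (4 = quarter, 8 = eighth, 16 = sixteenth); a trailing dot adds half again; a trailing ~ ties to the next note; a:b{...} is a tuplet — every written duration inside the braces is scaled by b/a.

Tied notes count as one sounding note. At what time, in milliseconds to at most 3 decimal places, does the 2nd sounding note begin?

1. 0.0ms @ 0 + 538.922ms (3/2)
2. 538.922ms @ 3/2 + 538.922ms (3/2)
3. 1077.844ms @ 3 + 359.281ms (1)
4. 1437.126ms @ 4 + 359.281ms (1)
5. 1796.407ms @ 5 + 359.281ms (1)

note 2 onset = 3/2b = 538.922ms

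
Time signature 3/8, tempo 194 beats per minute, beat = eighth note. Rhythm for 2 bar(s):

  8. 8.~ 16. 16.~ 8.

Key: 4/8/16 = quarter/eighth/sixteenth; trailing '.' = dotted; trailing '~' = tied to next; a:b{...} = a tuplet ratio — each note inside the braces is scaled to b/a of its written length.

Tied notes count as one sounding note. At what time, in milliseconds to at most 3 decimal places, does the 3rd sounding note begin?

1. 0.0ms @ 0 + 463.918ms (3/2)
2. 463.918ms @ 3/2 + 695.876ms (9/4)
3. 1159.794ms @ 15/4 + 695.876ms (9/4)

note 3 onset = 15/4b = 1159.794ms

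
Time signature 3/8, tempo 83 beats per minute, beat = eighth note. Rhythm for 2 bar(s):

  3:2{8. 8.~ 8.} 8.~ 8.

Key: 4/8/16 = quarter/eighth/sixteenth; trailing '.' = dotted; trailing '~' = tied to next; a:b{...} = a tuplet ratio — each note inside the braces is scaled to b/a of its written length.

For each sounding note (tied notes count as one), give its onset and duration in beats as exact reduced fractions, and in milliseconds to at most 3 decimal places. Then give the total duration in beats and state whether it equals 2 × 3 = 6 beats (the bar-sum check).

1) 0.0ms=0b +722.892ms=1b
2) 722.892ms=1b +1445.783ms=2b
3) 2168.675ms=3b +2168.675ms=3b
Σ=6b of 6 (83bpm 3/8) — PASS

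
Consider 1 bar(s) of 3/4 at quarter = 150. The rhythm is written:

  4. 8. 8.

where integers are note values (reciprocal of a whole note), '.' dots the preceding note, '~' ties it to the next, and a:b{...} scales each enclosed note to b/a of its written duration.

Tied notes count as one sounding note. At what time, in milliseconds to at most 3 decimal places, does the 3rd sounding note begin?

1. 0.0ms @ 0 + 600.0ms (3/2)
2. 600.0ms @ 3/2 + 300.0ms (3/4)
3. 900.0ms @ 9/4 + 300.0ms (3/4)

note 3 onset = 9/4b = 900.0ms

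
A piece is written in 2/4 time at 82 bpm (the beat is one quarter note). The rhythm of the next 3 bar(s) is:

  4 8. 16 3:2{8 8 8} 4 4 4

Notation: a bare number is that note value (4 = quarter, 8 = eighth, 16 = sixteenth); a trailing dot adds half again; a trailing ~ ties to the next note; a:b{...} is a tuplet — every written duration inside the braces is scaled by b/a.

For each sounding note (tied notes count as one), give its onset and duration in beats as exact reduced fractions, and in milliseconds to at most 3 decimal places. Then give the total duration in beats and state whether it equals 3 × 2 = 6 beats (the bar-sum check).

1) 0.0ms=0b +731.707ms=1b
2) 731.707ms=1b +548.78ms=3/4b
3) 1280.488ms=7/4b +182.927ms=1/4b
4) 1463.415ms=2b +243.902ms=1/3b
5) 1707.317ms=7/3b +243.902ms=1/3b
6) 1951.22ms=8/3b +243.902ms=1/3b
7) 2195.122ms=3b +731.707ms=1b
8) 2926.829ms=4b +731.707ms=1b
9) 3658.537ms=5b +731.707ms=1b
Σ=6b of 6 (82bpm 2/4) — PASS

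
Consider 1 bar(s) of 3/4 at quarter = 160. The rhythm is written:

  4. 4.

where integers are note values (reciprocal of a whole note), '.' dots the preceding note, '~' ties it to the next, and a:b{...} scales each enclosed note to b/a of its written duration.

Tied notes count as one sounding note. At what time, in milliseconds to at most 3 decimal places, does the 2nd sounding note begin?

note 2 onset = 3/2b = 562.5ms

1. 0.0ms @ 0 + 562.5ms (3/2)
2. 562.5ms @ 3/2 + 562.5ms (3/2)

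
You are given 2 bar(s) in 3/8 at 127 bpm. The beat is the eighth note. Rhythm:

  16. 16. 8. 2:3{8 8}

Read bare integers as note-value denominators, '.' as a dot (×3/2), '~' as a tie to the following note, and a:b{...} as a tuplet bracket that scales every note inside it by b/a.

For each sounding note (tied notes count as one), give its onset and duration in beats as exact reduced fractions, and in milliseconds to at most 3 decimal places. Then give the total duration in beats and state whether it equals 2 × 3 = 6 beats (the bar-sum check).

1) 0.0ms=0b +354.331ms=3/4b
2) 354.331ms=3/4b +354.331ms=3/4b
3) 708.661ms=3/2b +708.661ms=3/2b
4) 1417.323ms=3b +708.661ms=3/2b
5) 2125.984ms=9/2b +708.661ms=3/2b
Σ=6b of 6 (127bpm 3/8) — PASS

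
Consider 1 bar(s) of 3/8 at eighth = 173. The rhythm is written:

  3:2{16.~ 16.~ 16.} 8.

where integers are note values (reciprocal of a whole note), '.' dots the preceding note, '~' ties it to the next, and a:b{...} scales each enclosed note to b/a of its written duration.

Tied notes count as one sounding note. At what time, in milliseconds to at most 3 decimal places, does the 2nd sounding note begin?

1. 0.0ms @ 0 + 520.231ms (3/2)
2. 520.231ms @ 3/2 + 520.231ms (3/2)

note 2 onset = 3/2b = 520.231ms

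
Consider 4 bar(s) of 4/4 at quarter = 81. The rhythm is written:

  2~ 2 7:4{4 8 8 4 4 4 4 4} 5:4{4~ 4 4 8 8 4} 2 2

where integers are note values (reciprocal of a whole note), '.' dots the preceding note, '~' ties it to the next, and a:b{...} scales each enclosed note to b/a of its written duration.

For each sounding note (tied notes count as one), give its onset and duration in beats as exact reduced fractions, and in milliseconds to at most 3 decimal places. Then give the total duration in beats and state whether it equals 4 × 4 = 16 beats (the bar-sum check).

1) 0.0ms=0b +2962.963ms=4b
2) 2962.963ms=4b +423.28ms=4/7b
3) 3386.243ms=32/7b +211.64ms=2/7b
4) 3597.884ms=34/7b +211.64ms=2/7b
5) 3809.524ms=36/7b +423.28ms=4/7b
6) 4232.804ms=40/7b +423.28ms=4/7b
7) 4656.085ms=44/7b +423.28ms=4/7b
8) 5079.365ms=48/7b +423.28ms=4/7b
9) 5502.646ms=52/7b +423.28ms=4/7b
10) 5925.926ms=8b +1185.185ms=8/5b
11) 7111.111ms=48/5b +592.593ms=4/5b
12) 7703.704ms=52/5b +296.296ms=2/5b
13) 8000.0ms=54/5b +296.296ms=2/5b
14) 8296.296ms=56/5b +592.593ms=4/5b
15) 8888.889ms=12b +1481.481ms=2b
16) 10370.37ms=14b +1481.481ms=2b
Σ=16b of 16 (81bpm 4/4) — PASS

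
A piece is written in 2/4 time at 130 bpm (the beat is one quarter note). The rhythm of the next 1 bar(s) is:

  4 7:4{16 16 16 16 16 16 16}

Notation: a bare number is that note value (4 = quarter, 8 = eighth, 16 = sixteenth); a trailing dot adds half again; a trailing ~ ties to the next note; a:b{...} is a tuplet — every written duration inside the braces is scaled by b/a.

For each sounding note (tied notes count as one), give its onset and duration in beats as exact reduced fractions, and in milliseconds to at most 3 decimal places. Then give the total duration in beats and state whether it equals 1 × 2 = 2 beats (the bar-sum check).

1) 0.0ms=0b +461.538ms=1b
2) 461.538ms=1b +65.934ms=1/7b
3) 527.473ms=8/7b +65.934ms=1/7b
4) 593.407ms=9/7b +65.934ms=1/7b
5) 659.341ms=10/7b +65.934ms=1/7b
6) 725.275ms=11/7b +65.934ms=1/7b
7) 791.209ms=12/7b +65.934ms=1/7b
8) 857.143ms=13/7b +65.934ms=1/7b
Σ=2b of 2 (130bpm 2/4) — PASS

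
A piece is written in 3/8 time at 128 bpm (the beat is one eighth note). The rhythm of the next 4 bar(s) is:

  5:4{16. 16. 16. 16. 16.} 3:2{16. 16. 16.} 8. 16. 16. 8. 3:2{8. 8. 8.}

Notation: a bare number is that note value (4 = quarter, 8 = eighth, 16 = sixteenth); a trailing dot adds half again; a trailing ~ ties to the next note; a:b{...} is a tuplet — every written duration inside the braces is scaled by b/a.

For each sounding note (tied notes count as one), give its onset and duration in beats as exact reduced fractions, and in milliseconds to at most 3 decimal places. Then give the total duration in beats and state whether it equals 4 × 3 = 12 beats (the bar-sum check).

1) 0.0ms=0b +281.25ms=3/5b
2) 281.25ms=3/5b +281.25ms=3/5b
3) 562.5ms=6/5b +281.25ms=3/5b
4) 843.75ms=9/5b +281.25ms=3/5b
5) 1125.0ms=12/5b +281.25ms=3/5b
6) 1406.25ms=3b +234.375ms=1/2b
7) 1640.625ms=7/2b +234.375ms=1/2b
8) 1875.0ms=4b +234.375ms=1/2b
9) 2109.375ms=9/2b +703.125ms=3/2b
10) 2812.5ms=6b +351.562ms=3/4b
11) 3164.062ms=27/4b +351.562ms=3/4b
12) 3515.625ms=15/2b +703.125ms=3/2b
13) 4218.75ms=9b +468.75ms=1b
14) 4687.5ms=10b +468.75ms=1b
15) 5156.25ms=11b +468.75ms=1b
Σ=12b of 12 (128bpm 3/8) — PASS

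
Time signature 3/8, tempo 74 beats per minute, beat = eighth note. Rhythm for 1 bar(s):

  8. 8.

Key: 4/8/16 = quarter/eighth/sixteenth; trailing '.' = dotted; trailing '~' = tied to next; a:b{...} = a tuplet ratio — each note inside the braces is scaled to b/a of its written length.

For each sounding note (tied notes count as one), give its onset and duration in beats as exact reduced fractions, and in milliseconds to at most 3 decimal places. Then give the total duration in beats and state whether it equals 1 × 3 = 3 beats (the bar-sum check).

1) 0.0ms=0b +1216.216ms=3/2b
2) 1216.216ms=3/2b +1216.216ms=3/2b
Σ=3b of 3 (74bpm 3/8) — PASS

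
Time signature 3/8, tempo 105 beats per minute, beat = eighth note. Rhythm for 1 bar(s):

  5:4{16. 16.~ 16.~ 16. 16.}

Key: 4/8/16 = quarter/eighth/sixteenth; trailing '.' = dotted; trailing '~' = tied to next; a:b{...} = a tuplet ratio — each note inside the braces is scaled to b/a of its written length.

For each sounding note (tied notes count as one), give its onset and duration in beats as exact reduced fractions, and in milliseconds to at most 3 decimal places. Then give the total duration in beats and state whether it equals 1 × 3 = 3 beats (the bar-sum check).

1) 0.0ms=0b +342.857ms=3/5b
2) 342.857ms=3/5b +1028.571ms=9/5b
3) 1371.429ms=12/5b +342.857ms=3/5b
Σ=3b of 3 (105bpm 3/8) — PASS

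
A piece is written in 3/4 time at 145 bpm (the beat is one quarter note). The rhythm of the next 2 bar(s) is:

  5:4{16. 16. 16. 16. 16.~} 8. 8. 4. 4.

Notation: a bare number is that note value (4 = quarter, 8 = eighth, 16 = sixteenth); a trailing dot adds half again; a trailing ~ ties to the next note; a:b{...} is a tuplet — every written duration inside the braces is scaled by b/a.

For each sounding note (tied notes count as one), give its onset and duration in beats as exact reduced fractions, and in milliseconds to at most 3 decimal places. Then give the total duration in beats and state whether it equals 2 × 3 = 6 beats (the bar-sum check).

1) 0.0ms=0b +124.138ms=3/10b
2) 124.138ms=3/10b +124.138ms=3/10b
3) 248.276ms=3/5b +124.138ms=3/10b
4) 372.414ms=9/10b +124.138ms=3/10b
5) 496.552ms=6/5b +434.483ms=21/20b
6) 931.034ms=9/4b +310.345ms=3/4b
7) 1241.379ms=3b +620.69ms=3/2b
8) 1862.069ms=9/2b +620.69ms=3/2b
Σ=6b of 6 (145bpm 3/4) — PASS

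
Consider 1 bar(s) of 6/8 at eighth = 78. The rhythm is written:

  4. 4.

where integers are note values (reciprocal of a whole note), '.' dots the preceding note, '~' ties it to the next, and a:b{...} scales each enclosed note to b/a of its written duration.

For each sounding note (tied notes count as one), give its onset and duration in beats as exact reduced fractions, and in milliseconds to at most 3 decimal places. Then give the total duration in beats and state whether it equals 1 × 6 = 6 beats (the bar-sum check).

1) 0.0ms=0b +2307.692ms=3b
2) 2307.692ms=3b +2307.692ms=3b
Σ=6b of 6 (78bpm 6/8) — PASS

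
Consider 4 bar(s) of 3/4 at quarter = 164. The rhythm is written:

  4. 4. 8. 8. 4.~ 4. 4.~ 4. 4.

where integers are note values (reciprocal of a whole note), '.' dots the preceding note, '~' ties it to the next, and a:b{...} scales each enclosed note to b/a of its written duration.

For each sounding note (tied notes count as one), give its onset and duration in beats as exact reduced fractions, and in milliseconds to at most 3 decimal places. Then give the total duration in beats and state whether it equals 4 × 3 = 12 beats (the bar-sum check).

1) 0.0ms=0b +548.78ms=3/2b
2) 548.78ms=3/2b +548.78ms=3/2b
3) 1097.561ms=3b +274.39ms=3/4b
4) 1371.951ms=15/4b +274.39ms=3/4b
5) 1646.341ms=9/2b +1097.561ms=3b
6) 2743.902ms=15/2b +1097.561ms=3b
7) 3841.463ms=21/2b +548.78ms=3/2b
Σ=12b of 12 (164bpm 3/4) — PASS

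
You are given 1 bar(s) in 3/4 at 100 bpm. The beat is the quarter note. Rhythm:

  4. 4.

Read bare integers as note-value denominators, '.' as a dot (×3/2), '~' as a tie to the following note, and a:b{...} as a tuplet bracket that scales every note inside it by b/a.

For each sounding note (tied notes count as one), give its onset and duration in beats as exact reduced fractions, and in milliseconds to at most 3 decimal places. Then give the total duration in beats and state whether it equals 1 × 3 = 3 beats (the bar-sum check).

1) 0.0ms=0b +900.0ms=3/2b
2) 900.0ms=3/2b +900.0ms=3/2b
Σ=3b of 3 (100bpm 3/4) — PASS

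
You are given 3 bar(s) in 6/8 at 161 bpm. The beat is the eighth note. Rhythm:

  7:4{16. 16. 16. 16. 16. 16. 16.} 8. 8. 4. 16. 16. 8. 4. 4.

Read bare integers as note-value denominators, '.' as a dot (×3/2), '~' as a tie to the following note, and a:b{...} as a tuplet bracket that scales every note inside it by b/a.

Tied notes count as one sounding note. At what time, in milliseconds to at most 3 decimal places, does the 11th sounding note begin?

note 11 onset = 9b = 3354.037ms

1. 0.0ms @ 0 + 159.716ms (3/7)
2. 159.716ms @ 3/7 + 159.716ms (3/7)
3. 319.432ms @ 6/7 + 159.716ms (3/7)
4. 479.148ms @ 9/7 + 159.716ms (3/7)
5. 638.864ms @ 12/7 + 159.716ms (3/7)
6. 798.58ms @ 15/7 + 159.716ms (3/7)
7. 958.296ms @ 18/7 + 159.716ms (3/7)
8. 1118.012ms @ 3 + 559.006ms (3/2)
9. 1677.019ms @ 9/2 + 559.006ms (3/2)
10. 2236.025ms @ 6 + 1118.012ms (3)
11. 3354.037ms @ 9 + 279.503ms (3/4)
12. 3633.54ms @ 39/4 + 279.503ms (3/4)
13. 3913.043ms @ 21/2 + 559.006ms (3/2)
14. 4472.05ms @ 12 + 1118.012ms (3)
15. 5590.062ms @ 15 + 1118.012ms (3)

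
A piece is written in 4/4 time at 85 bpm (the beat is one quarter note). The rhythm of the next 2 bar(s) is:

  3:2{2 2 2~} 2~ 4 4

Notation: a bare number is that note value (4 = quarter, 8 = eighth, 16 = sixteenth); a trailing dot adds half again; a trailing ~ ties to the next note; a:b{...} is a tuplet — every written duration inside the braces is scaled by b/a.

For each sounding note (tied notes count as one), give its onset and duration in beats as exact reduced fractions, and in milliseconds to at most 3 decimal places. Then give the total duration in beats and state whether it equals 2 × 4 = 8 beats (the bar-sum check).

1) 0.0ms=0b +941.176ms=4/3b
2) 941.176ms=4/3b +941.176ms=4/3b
3) 1882.353ms=8/3b +3058.824ms=13/3b
4) 4941.176ms=7b +705.882ms=1b
Σ=8b of 8 (85bpm 4/4) — PASS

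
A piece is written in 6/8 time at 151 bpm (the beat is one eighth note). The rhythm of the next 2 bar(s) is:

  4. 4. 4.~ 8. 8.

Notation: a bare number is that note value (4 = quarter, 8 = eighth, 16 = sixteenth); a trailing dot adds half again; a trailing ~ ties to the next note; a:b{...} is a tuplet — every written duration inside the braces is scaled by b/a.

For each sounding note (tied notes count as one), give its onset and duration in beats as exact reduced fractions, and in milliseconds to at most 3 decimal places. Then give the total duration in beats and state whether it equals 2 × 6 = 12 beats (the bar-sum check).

1) 0.0ms=0b +1192.053ms=3b
2) 1192.053ms=3b +1192.053ms=3b
3) 2384.106ms=6b +1788.079ms=9/2b
4) 4172.185ms=21/2b +596.026ms=3/2b
Σ=12b of 12 (151bpm 6/8) — PASS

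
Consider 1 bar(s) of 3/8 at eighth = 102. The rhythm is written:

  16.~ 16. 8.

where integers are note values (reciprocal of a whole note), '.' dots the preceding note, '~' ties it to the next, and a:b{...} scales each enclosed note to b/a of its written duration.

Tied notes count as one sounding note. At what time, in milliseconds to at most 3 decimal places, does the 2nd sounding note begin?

note 2 onset = 3/2b = 882.353ms

1. 0.0ms @ 0 + 882.353ms (3/2)
2. 882.353ms @ 3/2 + 882.353ms (3/2)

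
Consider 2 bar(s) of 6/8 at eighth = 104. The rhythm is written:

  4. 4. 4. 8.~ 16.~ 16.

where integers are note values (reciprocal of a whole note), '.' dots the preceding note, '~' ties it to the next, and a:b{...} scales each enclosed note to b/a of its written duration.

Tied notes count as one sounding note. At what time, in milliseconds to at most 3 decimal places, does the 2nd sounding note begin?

note 2 onset = 3b = 1730.769ms

1. 0.0ms @ 0 + 1730.769ms (3)
2. 1730.769ms @ 3 + 1730.769ms (3)
3. 3461.538ms @ 6 + 1730.769ms (3)
4. 5192.308ms @ 9 + 1730.769ms (3)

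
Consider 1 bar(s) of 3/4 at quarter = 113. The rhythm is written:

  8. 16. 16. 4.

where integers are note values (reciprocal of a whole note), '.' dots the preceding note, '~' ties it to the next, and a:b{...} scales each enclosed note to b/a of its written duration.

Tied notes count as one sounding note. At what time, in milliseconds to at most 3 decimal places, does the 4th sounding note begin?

1. 0.0ms @ 0 + 398.23ms (3/4)
2. 398.23ms @ 3/4 + 199.115ms (3/8)
3. 597.345ms @ 9/8 + 199.115ms (3/8)
4. 796.46ms @ 3/2 + 796.46ms (3/2)

note 4 onset = 3/2b = 796.46ms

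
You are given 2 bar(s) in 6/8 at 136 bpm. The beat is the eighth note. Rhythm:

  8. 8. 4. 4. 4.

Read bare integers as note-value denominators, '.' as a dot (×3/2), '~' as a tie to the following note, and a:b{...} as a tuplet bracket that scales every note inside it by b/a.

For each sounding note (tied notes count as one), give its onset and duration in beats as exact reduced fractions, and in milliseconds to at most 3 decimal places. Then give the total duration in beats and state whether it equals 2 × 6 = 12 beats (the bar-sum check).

1) 0.0ms=0b +661.765ms=3/2b
2) 661.765ms=3/2b +661.765ms=3/2b
3) 1323.529ms=3b +1323.529ms=3b
4) 2647.059ms=6b +1323.529ms=3b
5) 3970.588ms=9b +1323.529ms=3b
Σ=12b of 12 (136bpm 6/8) — PASS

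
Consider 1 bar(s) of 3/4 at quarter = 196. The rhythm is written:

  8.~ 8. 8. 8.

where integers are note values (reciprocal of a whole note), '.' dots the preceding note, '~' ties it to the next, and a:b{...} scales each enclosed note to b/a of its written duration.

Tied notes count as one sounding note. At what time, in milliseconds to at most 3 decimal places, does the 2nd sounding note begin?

note 2 onset = 3/2b = 459.184ms

1. 0.0ms @ 0 + 459.184ms (3/2)
2. 459.184ms @ 3/2 + 229.592ms (3/4)
3. 688.776ms @ 9/4 + 229.592ms (3/4)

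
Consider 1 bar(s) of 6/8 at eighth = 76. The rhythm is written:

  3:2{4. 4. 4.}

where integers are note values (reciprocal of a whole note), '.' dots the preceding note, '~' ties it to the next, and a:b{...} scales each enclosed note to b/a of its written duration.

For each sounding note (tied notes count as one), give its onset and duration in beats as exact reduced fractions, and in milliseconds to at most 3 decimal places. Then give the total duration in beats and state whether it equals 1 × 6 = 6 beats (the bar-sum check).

1) 0.0ms=0b +1578.947ms=2b
2) 1578.947ms=2b +1578.947ms=2b
3) 3157.895ms=4b +1578.947ms=2b
Σ=6b of 6 (76bpm 6/8) — PASS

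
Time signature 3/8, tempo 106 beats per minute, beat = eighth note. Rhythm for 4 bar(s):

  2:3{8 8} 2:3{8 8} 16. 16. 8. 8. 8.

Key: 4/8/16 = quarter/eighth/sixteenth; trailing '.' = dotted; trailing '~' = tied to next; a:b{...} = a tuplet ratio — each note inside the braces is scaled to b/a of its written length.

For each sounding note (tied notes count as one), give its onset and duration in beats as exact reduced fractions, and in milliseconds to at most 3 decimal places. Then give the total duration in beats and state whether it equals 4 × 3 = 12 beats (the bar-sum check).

1) 0.0ms=0b +849.057ms=3/2b
2) 849.057ms=3/2b +849.057ms=3/2b
3) 1698.113ms=3b +849.057ms=3/2b
4) 2547.17ms=9/2b +849.057ms=3/2b
5) 3396.226ms=6b +424.528ms=3/4b
6) 3820.755ms=27/4b +424.528ms=3/4b
7) 4245.283ms=15/2b +849.057ms=3/2b
8) 5094.34ms=9b +849.057ms=3/2b
9) 5943.396ms=21/2b +849.057ms=3/2b
Σ=12b of 12 (106bpm 3/8) — PASS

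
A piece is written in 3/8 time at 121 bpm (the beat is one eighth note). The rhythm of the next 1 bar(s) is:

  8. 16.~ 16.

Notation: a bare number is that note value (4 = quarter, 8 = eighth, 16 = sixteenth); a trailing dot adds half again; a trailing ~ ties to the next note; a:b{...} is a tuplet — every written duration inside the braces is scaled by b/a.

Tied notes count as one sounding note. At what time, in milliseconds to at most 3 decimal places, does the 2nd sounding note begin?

note 2 onset = 3/2b = 743.802ms

1. 0.0ms @ 0 + 743.802ms (3/2)
2. 743.802ms @ 3/2 + 743.802ms (3/2)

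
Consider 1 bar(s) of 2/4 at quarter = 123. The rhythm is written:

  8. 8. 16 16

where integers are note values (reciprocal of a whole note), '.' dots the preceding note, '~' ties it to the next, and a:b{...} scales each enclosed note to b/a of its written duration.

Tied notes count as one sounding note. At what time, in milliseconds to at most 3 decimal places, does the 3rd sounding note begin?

1. 0.0ms @ 0 + 365.854ms (3/4)
2. 365.854ms @ 3/4 + 365.854ms (3/4)
3. 731.707ms @ 3/2 + 121.951ms (1/4)
4. 853.659ms @ 7/4 + 121.951ms (1/4)

note 3 onset = 3/2b = 731.707ms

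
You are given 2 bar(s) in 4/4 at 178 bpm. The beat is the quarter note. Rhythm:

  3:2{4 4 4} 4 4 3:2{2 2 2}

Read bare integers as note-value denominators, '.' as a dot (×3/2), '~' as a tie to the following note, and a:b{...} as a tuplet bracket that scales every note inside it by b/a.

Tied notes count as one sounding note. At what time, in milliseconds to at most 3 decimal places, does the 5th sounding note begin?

note 5 onset = 3b = 1011.236ms

1. 0.0ms @ 0 + 224.719ms (2/3)
2. 224.719ms @ 2/3 + 224.719ms (2/3)
3. 449.438ms @ 4/3 + 224.719ms (2/3)
4. 674.157ms @ 2 + 337.079ms (1)
5. 1011.236ms @ 3 + 337.079ms (1)
6. 1348.315ms @ 4 + 449.438ms (4/3)
7. 1797.753ms @ 16/3 + 449.438ms (4/3)
8. 2247.191ms @ 20/3 + 449.438ms (4/3)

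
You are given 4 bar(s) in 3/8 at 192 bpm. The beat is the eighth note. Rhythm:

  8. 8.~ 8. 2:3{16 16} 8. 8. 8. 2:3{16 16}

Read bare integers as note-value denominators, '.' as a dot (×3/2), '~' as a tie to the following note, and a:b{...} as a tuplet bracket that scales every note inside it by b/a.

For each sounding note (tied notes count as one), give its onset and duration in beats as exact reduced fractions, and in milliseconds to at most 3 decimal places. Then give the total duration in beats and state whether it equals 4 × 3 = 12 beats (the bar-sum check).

1) 0.0ms=0b +468.75ms=3/2b
2) 468.75ms=3/2b +937.5ms=3b
3) 1406.25ms=9/2b +234.375ms=3/4b
4) 1640.625ms=21/4b +234.375ms=3/4b
5) 1875.0ms=6b +468.75ms=3/2b
6) 2343.75ms=15/2b +468.75ms=3/2b
7) 2812.5ms=9b +468.75ms=3/2b
8) 3281.25ms=21/2b +234.375ms=3/4b
9) 3515.625ms=45/4b +234.375ms=3/4b
Σ=12b of 12 (192bpm 3/8) — PASS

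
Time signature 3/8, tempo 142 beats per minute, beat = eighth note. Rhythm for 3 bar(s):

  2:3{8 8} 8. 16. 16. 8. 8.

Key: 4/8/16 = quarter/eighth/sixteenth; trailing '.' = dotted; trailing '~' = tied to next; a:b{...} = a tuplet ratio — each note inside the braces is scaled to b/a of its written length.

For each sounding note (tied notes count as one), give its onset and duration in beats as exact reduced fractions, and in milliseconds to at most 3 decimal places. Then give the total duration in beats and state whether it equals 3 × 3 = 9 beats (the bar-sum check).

1) 0.0ms=0b +633.803ms=3/2b
2) 633.803ms=3/2b +633.803ms=3/2b
3) 1267.606ms=3b +633.803ms=3/2b
4) 1901.408ms=9/2b +316.901ms=3/4b
5) 2218.31ms=21/4b +316.901ms=3/4b
6) 2535.211ms=6b +633.803ms=3/2b
7) 3169.014ms=15/2b +633.803ms=3/2b
Σ=9b of 9 (142bpm 3/8) — PASS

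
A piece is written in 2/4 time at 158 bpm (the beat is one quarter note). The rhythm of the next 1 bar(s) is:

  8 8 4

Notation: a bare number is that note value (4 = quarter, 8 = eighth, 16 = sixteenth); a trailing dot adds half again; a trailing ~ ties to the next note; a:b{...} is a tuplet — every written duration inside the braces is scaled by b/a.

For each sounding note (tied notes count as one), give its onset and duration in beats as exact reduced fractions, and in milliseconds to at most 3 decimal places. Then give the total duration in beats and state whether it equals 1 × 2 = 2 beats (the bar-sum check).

1) 0.0ms=0b +189.873ms=1/2b
2) 189.873ms=1/2b +189.873ms=1/2b
3) 379.747ms=1b +379.747ms=1b
Σ=2b of 2 (158bpm 2/4) — PASS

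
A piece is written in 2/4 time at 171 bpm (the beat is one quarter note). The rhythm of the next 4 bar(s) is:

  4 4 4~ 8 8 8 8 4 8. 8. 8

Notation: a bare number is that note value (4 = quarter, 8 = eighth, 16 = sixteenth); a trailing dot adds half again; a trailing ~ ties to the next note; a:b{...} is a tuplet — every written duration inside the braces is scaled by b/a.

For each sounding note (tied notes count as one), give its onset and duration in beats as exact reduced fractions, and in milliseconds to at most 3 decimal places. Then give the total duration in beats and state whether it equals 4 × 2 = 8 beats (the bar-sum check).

1) 0.0ms=0b +350.877ms=1b
2) 350.877ms=1b +350.877ms=1b
3) 701.754ms=2b +526.316ms=3/2b
4) 1228.07ms=7/2b +175.439ms=1/2b
5) 1403.509ms=4b +175.439ms=1/2b
6) 1578.947ms=9/2b +175.439ms=1/2b
7) 1754.386ms=5b +350.877ms=1b
8) 2105.263ms=6b +263.158ms=3/4b
9) 2368.421ms=27/4b +263.158ms=3/4b
10) 2631.579ms=15/2b +175.439ms=1/2b
Σ=8b of 8 (171bpm 2/4) — PASS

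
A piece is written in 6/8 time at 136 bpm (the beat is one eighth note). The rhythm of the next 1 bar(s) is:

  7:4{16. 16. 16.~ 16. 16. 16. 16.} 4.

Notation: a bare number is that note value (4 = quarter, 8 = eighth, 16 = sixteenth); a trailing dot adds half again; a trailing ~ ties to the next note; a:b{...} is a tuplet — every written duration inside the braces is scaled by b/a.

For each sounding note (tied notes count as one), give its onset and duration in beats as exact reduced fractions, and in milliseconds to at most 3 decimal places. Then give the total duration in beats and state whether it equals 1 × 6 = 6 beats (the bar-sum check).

1) 0.0ms=0b +189.076ms=3/7b
2) 189.076ms=3/7b +189.076ms=3/7b
3) 378.151ms=6/7b +378.151ms=6/7b
4) 756.303ms=12/7b +189.076ms=3/7b
5) 945.378ms=15/7b +189.076ms=3/7b
6) 1134.454ms=18/7b +189.076ms=3/7b
7) 1323.529ms=3b +1323.529ms=3b
Σ=6b of 6 (136bpm 6/8) — PASS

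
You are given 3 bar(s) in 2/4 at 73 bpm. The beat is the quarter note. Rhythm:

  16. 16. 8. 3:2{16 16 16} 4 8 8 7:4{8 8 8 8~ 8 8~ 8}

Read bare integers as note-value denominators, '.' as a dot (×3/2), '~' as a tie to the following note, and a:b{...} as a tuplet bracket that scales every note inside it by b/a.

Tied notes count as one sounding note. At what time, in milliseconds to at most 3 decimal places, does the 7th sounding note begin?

note 7 onset = 2b = 1643.836ms

1. 0.0ms @ 0 + 308.219ms (3/8)
2. 308.219ms @ 3/8 + 308.219ms (3/8)
3. 616.438ms @ 3/4 + 616.438ms (3/4)
4. 1232.877ms @ 3/2 + 136.986ms (1/6)
5. 1369.863ms @ 5/3 + 136.986ms (1/6)
6. 1506.849ms @ 11/6 + 136.986ms (1/6)
7. 1643.836ms @ 2 + 821.918ms (1)
8. 2465.753ms @ 3 + 410.959ms (1/2)
9. 2876.712ms @ 7/2 + 410.959ms (1/2)
10. 3287.671ms @ 4 + 234.834ms (2/7)
11. 3522.505ms @ 30/7 + 234.834ms (2/7)
12. 3757.339ms @ 32/7 + 234.834ms (2/7)
13. 3992.172ms @ 34/7 + 469.667ms (4/7)
14. 4461.84ms @ 38/7 + 469.667ms (4/7)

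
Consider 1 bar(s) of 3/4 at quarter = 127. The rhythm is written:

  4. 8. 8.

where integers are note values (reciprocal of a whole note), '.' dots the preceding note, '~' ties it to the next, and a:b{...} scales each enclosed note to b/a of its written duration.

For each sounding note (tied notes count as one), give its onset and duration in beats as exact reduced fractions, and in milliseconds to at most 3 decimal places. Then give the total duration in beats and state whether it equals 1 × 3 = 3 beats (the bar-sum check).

1) 0.0ms=0b +708.661ms=3/2b
2) 708.661ms=3/2b +354.331ms=3/4b
3) 1062.992ms=9/4b +354.331ms=3/4b
Σ=3b of 3 (127bpm 3/4) — PASS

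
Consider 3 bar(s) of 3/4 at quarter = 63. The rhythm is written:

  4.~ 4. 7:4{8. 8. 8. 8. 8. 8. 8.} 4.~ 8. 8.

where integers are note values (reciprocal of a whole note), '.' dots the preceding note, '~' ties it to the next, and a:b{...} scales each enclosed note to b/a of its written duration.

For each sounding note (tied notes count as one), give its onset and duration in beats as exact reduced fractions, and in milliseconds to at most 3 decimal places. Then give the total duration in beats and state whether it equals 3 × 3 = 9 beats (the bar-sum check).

1) 0.0ms=0b +2857.143ms=3b
2) 2857.143ms=3b +408.163ms=3/7b
3) 3265.306ms=24/7b +408.163ms=3/7b
4) 3673.469ms=27/7b +408.163ms=3/7b
5) 4081.633ms=30/7b +408.163ms=3/7b
6) 4489.796ms=33/7b +408.163ms=3/7b
7) 4897.959ms=36/7b +408.163ms=3/7b
8) 5306.122ms=39/7b +408.163ms=3/7b
9) 5714.286ms=6b +2142.857ms=9/4b
10) 7857.143ms=33/4b +714.286ms=3/4b
Σ=9b of 9 (63bpm 3/4) — PASS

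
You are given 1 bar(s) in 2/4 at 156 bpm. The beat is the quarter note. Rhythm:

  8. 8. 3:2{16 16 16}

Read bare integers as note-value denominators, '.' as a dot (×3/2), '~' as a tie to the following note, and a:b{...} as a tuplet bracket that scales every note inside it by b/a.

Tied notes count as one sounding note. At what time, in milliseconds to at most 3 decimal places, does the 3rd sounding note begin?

1. 0.0ms @ 0 + 288.462ms (3/4)
2. 288.462ms @ 3/4 + 288.462ms (3/4)
3. 576.923ms @ 3/2 + 64.103ms (1/6)
4. 641.026ms @ 5/3 + 64.103ms (1/6)
5. 705.128ms @ 11/6 + 64.103ms (1/6)

note 3 onset = 3/2b = 576.923ms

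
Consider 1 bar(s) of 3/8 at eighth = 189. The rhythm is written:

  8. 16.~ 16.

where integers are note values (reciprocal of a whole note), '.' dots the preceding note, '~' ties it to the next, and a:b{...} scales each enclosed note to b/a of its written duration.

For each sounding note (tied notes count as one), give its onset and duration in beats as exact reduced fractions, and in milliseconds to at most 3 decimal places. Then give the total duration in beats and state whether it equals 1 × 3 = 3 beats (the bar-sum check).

1) 0.0ms=0b +476.19ms=3/2b
2) 476.19ms=3/2b +476.19ms=3/2b
Σ=3b of 3 (189bpm 3/8) — PASS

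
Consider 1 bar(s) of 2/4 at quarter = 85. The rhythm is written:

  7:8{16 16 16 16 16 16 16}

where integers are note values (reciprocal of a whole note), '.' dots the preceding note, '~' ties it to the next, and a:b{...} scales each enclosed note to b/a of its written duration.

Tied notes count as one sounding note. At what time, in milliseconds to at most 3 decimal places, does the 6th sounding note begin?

note 6 onset = 10/7b = 1008.403ms

1. 0.0ms @ 0 + 201.681ms (2/7)
2. 201.681ms @ 2/7 + 201.681ms (2/7)
3. 403.361ms @ 4/7 + 201.681ms (2/7)
4. 605.042ms @ 6/7 + 201.681ms (2/7)
5. 806.723ms @ 8/7 + 201.681ms (2/7)
6. 1008.403ms @ 10/7 + 201.681ms (2/7)
7. 1210.084ms @ 12/7 + 201.681ms (2/7)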